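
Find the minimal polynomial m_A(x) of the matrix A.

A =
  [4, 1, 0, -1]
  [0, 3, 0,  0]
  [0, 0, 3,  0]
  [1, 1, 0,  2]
x^2 - 6*x + 9

The characteristic polynomial is χ_A(x) = (x - 3)^4, so the eigenvalues are known. The minimal polynomial is
  m_A(x) = Π_λ (x − λ)^{k_λ}
where k_λ is the size of the *largest* Jordan block for λ (equivalently, the smallest k with (A − λI)^k v = 0 for every generalised eigenvector v of λ).

  λ = 3: largest Jordan block has size 2, contributing (x − 3)^2

So m_A(x) = (x - 3)^2 = x^2 - 6*x + 9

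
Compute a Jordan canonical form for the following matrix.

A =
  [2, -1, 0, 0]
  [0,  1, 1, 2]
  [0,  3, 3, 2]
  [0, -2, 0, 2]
J_3(2) ⊕ J_1(2)

The characteristic polynomial is
  det(x·I − A) = x^4 - 8*x^3 + 24*x^2 - 32*x + 16 = (x - 2)^4

Eigenvalues and multiplicities (the geometric multiplicity of λ is n − rank(A − λI), which equals the number of Jordan blocks for λ):
  λ = 2: algebraic multiplicity = 4, geometric multiplicity = 2

Determining the block sizes for each eigenvalue:
  λ = 2: with am = 4 and gm = 2, the partition is not yet determined (e.g. several partitions of 4 into 2 parts exist). Let N = A − (2)·I. Computing rank(N^1) = 2, rank(N^2) = 1, rank(N^3) = 0; the number of blocks of size ≥ j is rank(N^{j−1}) − rank(N^j), giving [2, 1, 1]. So we have 1 block(s) of size 3, 1 block(s) of size 1 → block sizes [3, 1]

Assembling the blocks gives a Jordan form
J =
  [2, 1, 0, 0]
  [0, 2, 1, 0]
  [0, 0, 2, 0]
  [0, 0, 0, 2]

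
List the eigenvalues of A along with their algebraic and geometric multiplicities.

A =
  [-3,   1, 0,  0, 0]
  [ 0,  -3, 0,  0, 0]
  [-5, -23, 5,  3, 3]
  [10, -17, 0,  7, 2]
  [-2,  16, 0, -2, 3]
λ = -3: alg = 2, geom = 1; λ = 5: alg = 3, geom = 2

Step 1 — factor the characteristic polynomial to read off the algebraic multiplicities:
  χ_A(x) = (x - 5)^3*(x + 3)^2

Step 2 — compute geometric multiplicities via the rank-nullity identity g(λ) = n − rank(A − λI):
  rank(A − (-3)·I) = 4, so dim ker(A − (-3)·I) = n − 4 = 1
  rank(A − (5)·I) = 3, so dim ker(A − (5)·I) = n − 3 = 2

Summary:
  λ = -3: algebraic multiplicity = 2, geometric multiplicity = 1
  λ = 5: algebraic multiplicity = 3, geometric multiplicity = 2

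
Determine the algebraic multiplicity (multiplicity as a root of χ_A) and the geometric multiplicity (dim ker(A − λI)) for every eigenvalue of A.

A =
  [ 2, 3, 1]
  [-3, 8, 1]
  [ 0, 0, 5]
λ = 5: alg = 3, geom = 2

Step 1 — factor the characteristic polynomial to read off the algebraic multiplicities:
  χ_A(x) = (x - 5)^3

Step 2 — compute geometric multiplicities via the rank-nullity identity g(λ) = n − rank(A − λI):
  rank(A − (5)·I) = 1, so dim ker(A − (5)·I) = n − 1 = 2

Summary:
  λ = 5: algebraic multiplicity = 3, geometric multiplicity = 2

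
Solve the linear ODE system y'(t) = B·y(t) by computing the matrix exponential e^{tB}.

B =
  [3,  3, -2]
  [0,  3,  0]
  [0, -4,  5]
e^{tB} =
  [exp(3*t), -t*exp(3*t) + 2*exp(5*t) - 2*exp(3*t), -exp(5*t) + exp(3*t)]
  [0, exp(3*t), 0]
  [0, -2*exp(5*t) + 2*exp(3*t), exp(5*t)]

Strategy: write B = P · J · P⁻¹ where J is a Jordan canonical form, so e^{tB} = P · e^{tJ} · P⁻¹, and e^{tJ} can be computed block-by-block.

B has Jordan form
J =
  [3, 1, 0]
  [0, 3, 0]
  [0, 0, 5]
(up to reordering of blocks).

Per-block formulas:
  For a 2×2 Jordan block J_2(3): exp(t · J_2(3)) = e^(3t)·(I + t·N), where N is the 2×2 nilpotent shift.
  For a 1×1 block at λ = 5: exp(t · [5]) = [e^(5t)].

After assembling e^{tJ} and conjugating by P, we get:

e^{tB} =
  [exp(3*t), -t*exp(3*t) + 2*exp(5*t) - 2*exp(3*t), -exp(5*t) + exp(3*t)]
  [0, exp(3*t), 0]
  [0, -2*exp(5*t) + 2*exp(3*t), exp(5*t)]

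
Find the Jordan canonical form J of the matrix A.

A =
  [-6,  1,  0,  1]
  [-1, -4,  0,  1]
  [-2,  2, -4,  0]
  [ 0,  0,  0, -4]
J_2(-5) ⊕ J_1(-4) ⊕ J_1(-4)

The characteristic polynomial is
  det(x·I − A) = x^4 + 18*x^3 + 121*x^2 + 360*x + 400 = (x + 4)^2*(x + 5)^2

Eigenvalues and multiplicities (the geometric multiplicity of λ is n − rank(A − λI), which equals the number of Jordan blocks for λ):
  λ = -5: algebraic multiplicity = 2, geometric multiplicity = 1
  λ = -4: algebraic multiplicity = 2, geometric multiplicity = 2

Determining the block sizes for each eigenvalue:
  λ = -5: one block (gm = 1), so the single block has size am = 2 → block sizes [2]
  λ = -4: gm = am = 2, so every block has size 1 → block sizes [1, 1]

Assembling the blocks gives a Jordan form
J =
  [-5,  1,  0,  0]
  [ 0, -5,  0,  0]
  [ 0,  0, -4,  0]
  [ 0,  0,  0, -4]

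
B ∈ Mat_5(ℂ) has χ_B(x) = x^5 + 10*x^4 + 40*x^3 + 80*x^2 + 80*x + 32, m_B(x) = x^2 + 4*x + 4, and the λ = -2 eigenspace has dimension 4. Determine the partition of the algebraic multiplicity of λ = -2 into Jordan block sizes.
Block sizes for λ = -2: [2, 1, 1, 1]

Step 1 — from the characteristic polynomial, algebraic multiplicity of λ = -2 is 5. From dim ker(B − (-2)·I) = 4, there are exactly 4 Jordan blocks for λ = -2.
Step 2 — from the minimal polynomial, the factor (x + 2)^2 tells us the largest block for λ = -2 has size 2.
Step 3 — with total size 5, 4 blocks, and largest block 2, the block sizes (in nonincreasing order) are [2, 1, 1, 1].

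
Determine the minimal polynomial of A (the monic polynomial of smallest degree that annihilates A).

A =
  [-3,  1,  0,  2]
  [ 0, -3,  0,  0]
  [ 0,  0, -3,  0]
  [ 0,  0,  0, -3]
x^2 + 6*x + 9

The characteristic polynomial is χ_A(x) = (x + 3)^4, so the eigenvalues are known. The minimal polynomial is
  m_A(x) = Π_λ (x − λ)^{k_λ}
where k_λ is the size of the *largest* Jordan block for λ (equivalently, the smallest k with (A − λI)^k v = 0 for every generalised eigenvector v of λ).

  λ = -3: largest Jordan block has size 2, contributing (x + 3)^2

So m_A(x) = (x + 3)^2 = x^2 + 6*x + 9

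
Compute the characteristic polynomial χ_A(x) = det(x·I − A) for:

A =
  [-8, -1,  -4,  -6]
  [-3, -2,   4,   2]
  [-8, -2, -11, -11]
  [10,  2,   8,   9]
x^4 + 12*x^3 + 54*x^2 + 108*x + 81

Expanding det(x·I − A) (e.g. by cofactor expansion or by noting that A is similar to its Jordan form J, which has the same characteristic polynomial as A) gives
  χ_A(x) = x^4 + 12*x^3 + 54*x^2 + 108*x + 81
which factors as (x + 3)^4. The eigenvalues (with algebraic multiplicities) are λ = -3 with multiplicity 4.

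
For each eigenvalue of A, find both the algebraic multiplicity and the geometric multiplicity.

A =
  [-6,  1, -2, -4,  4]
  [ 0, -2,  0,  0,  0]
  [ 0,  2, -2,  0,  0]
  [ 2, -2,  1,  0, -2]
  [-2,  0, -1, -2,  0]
λ = -2: alg = 5, geom = 3

Step 1 — factor the characteristic polynomial to read off the algebraic multiplicities:
  χ_A(x) = (x + 2)^5

Step 2 — compute geometric multiplicities via the rank-nullity identity g(λ) = n − rank(A − λI):
  rank(A − (-2)·I) = 2, so dim ker(A − (-2)·I) = n − 2 = 3

Summary:
  λ = -2: algebraic multiplicity = 5, geometric multiplicity = 3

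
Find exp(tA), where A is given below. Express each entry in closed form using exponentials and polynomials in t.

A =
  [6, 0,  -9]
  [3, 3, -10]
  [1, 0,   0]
e^{tA} =
  [3*t*exp(3*t) + exp(3*t), 0, -9*t*exp(3*t)]
  [-t^2*exp(3*t)/2 + 3*t*exp(3*t), exp(3*t), 3*t^2*exp(3*t)/2 - 10*t*exp(3*t)]
  [t*exp(3*t), 0, -3*t*exp(3*t) + exp(3*t)]

Strategy: write A = P · J · P⁻¹ where J is a Jordan canonical form, so e^{tA} = P · e^{tJ} · P⁻¹, and e^{tJ} can be computed block-by-block.

A has Jordan form
J =
  [3, 1, 0]
  [0, 3, 1]
  [0, 0, 3]
(up to reordering of blocks).

Per-block formulas:
  For a 3×3 Jordan block J_3(3): exp(t · J_3(3)) = e^(3t)·(I + t·N + (t^2/2)·N^2), where N is the 3×3 nilpotent shift.

After assembling e^{tJ} and conjugating by P, we get:

e^{tA} =
  [3*t*exp(3*t) + exp(3*t), 0, -9*t*exp(3*t)]
  [-t^2*exp(3*t)/2 + 3*t*exp(3*t), exp(3*t), 3*t^2*exp(3*t)/2 - 10*t*exp(3*t)]
  [t*exp(3*t), 0, -3*t*exp(3*t) + exp(3*t)]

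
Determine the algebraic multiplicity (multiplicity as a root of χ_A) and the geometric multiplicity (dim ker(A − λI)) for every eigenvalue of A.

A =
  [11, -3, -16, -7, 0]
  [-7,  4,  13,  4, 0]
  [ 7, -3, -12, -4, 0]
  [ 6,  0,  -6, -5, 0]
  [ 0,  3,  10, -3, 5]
λ = -2: alg = 2, geom = 1; λ = 1: alg = 2, geom = 2; λ = 5: alg = 1, geom = 1

Step 1 — factor the characteristic polynomial to read off the algebraic multiplicities:
  χ_A(x) = (x - 5)*(x - 1)^2*(x + 2)^2

Step 2 — compute geometric multiplicities via the rank-nullity identity g(λ) = n − rank(A − λI):
  rank(A − (-2)·I) = 4, so dim ker(A − (-2)·I) = n − 4 = 1
  rank(A − (1)·I) = 3, so dim ker(A − (1)·I) = n − 3 = 2
  rank(A − (5)·I) = 4, so dim ker(A − (5)·I) = n − 4 = 1

Summary:
  λ = -2: algebraic multiplicity = 2, geometric multiplicity = 1
  λ = 1: algebraic multiplicity = 2, geometric multiplicity = 2
  λ = 5: algebraic multiplicity = 1, geometric multiplicity = 1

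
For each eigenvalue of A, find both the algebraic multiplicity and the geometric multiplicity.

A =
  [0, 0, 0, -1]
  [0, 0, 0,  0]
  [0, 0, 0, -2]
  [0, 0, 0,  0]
λ = 0: alg = 4, geom = 3

Step 1 — factor the characteristic polynomial to read off the algebraic multiplicities:
  χ_A(x) = x^4

Step 2 — compute geometric multiplicities via the rank-nullity identity g(λ) = n − rank(A − λI):
  rank(A − (0)·I) = 1, so dim ker(A − (0)·I) = n − 1 = 3

Summary:
  λ = 0: algebraic multiplicity = 4, geometric multiplicity = 3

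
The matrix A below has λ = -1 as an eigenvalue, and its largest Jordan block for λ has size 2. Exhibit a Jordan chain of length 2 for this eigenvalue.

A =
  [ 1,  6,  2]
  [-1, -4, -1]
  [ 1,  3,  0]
A Jordan chain for λ = -1 of length 2:
v_1 = (2, -1, 1)ᵀ
v_2 = (1, 0, 0)ᵀ

Let N = A − (-1)·I. We want v_2 with N^2 v_2 = 0 but N^1 v_2 ≠ 0; then v_{j-1} := N · v_j for j = 2, …, 2.

Pick v_2 = (1, 0, 0)ᵀ.
Then v_1 = N · v_2 = (2, -1, 1)ᵀ.

Sanity check: (A − (-1)·I) v_1 = (0, 0, 0)ᵀ = 0. ✓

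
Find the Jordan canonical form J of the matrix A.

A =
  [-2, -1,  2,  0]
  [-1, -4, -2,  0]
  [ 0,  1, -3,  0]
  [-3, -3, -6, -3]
J_3(-3) ⊕ J_1(-3)

The characteristic polynomial is
  det(x·I − A) = x^4 + 12*x^3 + 54*x^2 + 108*x + 81 = (x + 3)^4

Eigenvalues and multiplicities (the geometric multiplicity of λ is n − rank(A − λI), which equals the number of Jordan blocks for λ):
  λ = -3: algebraic multiplicity = 4, geometric multiplicity = 2

Determining the block sizes for each eigenvalue:
  λ = -3: with am = 4 and gm = 2, the partition is not yet determined (e.g. several partitions of 4 into 2 parts exist). Let N = A − (-3)·I. Computing rank(N^1) = 2, rank(N^2) = 1, rank(N^3) = 0; the number of blocks of size ≥ j is rank(N^{j−1}) − rank(N^j), giving [2, 1, 1]. So we have 1 block(s) of size 3, 1 block(s) of size 1 → block sizes [3, 1]

Assembling the blocks gives a Jordan form
J =
  [-3,  1,  0,  0]
  [ 0, -3,  1,  0]
  [ 0,  0, -3,  0]
  [ 0,  0,  0, -3]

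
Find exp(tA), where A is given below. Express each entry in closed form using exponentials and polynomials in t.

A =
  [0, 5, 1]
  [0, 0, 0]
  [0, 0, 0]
e^{tA} =
  [1, 5*t, t]
  [0, 1, 0]
  [0, 0, 1]

Strategy: write A = P · J · P⁻¹ where J is a Jordan canonical form, so e^{tA} = P · e^{tJ} · P⁻¹, and e^{tJ} can be computed block-by-block.

A has Jordan form
J =
  [0, 1, 0]
  [0, 0, 0]
  [0, 0, 0]
(up to reordering of blocks).

Per-block formulas:
  For a 1×1 block at λ = 0: exp(t · [0]) = [e^(0t)].
  For a 2×2 Jordan block J_2(0): exp(t · J_2(0)) = e^(0t)·(I + t·N), where N is the 2×2 nilpotent shift.

After assembling e^{tJ} and conjugating by P, we get:

e^{tA} =
  [1, 5*t, t]
  [0, 1, 0]
  [0, 0, 1]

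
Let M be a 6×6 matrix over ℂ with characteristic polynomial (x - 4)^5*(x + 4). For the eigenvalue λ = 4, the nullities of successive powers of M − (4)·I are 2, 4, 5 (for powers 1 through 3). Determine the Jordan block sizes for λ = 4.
Block sizes for λ = 4: [3, 2]

From the dimensions of kernels of powers, the number of Jordan blocks of size at least j is d_j − d_{j−1} where d_j = dim ker(N^j) (with d_0 = 0). Computing the differences gives [2, 2, 1].
The number of blocks of size exactly k is (#blocks of size ≥ k) − (#blocks of size ≥ k + 1), so the partition is: 1 block(s) of size 2, 1 block(s) of size 3.
In nonincreasing order the block sizes are [3, 2].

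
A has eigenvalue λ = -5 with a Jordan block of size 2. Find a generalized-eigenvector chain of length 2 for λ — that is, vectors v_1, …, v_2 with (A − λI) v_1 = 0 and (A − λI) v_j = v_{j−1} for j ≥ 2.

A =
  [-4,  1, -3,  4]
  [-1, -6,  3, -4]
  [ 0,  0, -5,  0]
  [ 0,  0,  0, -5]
A Jordan chain for λ = -5 of length 2:
v_1 = (1, -1, 0, 0)ᵀ
v_2 = (1, 0, 0, 0)ᵀ

Let N = A − (-5)·I. We want v_2 with N^2 v_2 = 0 but N^1 v_2 ≠ 0; then v_{j-1} := N · v_j for j = 2, …, 2.

Pick v_2 = (1, 0, 0, 0)ᵀ.
Then v_1 = N · v_2 = (1, -1, 0, 0)ᵀ.

Sanity check: (A − (-5)·I) v_1 = (0, 0, 0, 0)ᵀ = 0. ✓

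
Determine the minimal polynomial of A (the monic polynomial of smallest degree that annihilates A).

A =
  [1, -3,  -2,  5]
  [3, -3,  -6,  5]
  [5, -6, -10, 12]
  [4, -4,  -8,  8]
x^4 + 4*x^3

The characteristic polynomial is χ_A(x) = x^3*(x + 4), so the eigenvalues are known. The minimal polynomial is
  m_A(x) = Π_λ (x − λ)^{k_λ}
where k_λ is the size of the *largest* Jordan block for λ (equivalently, the smallest k with (A − λI)^k v = 0 for every generalised eigenvector v of λ).

  λ = -4: largest Jordan block has size 1, contributing (x + 4)
  λ = 0: largest Jordan block has size 3, contributing (x − 0)^3

So m_A(x) = x^3*(x + 4) = x^4 + 4*x^3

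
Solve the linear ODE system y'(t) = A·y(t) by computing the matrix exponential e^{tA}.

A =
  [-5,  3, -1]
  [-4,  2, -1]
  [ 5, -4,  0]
e^{tA} =
  [-t^2*exp(-t)/2 - 4*t*exp(-t) + exp(-t), t^2*exp(-t)/2 + 3*t*exp(-t), -t*exp(-t)]
  [-t^2*exp(-t)/2 - 4*t*exp(-t), t^2*exp(-t)/2 + 3*t*exp(-t) + exp(-t), -t*exp(-t)]
  [t^2*exp(-t)/2 + 5*t*exp(-t), -t^2*exp(-t)/2 - 4*t*exp(-t), t*exp(-t) + exp(-t)]

Strategy: write A = P · J · P⁻¹ where J is a Jordan canonical form, so e^{tA} = P · e^{tJ} · P⁻¹, and e^{tJ} can be computed block-by-block.

A has Jordan form
J =
  [-1,  1,  0]
  [ 0, -1,  1]
  [ 0,  0, -1]
(up to reordering of blocks).

Per-block formulas:
  For a 3×3 Jordan block J_3(-1): exp(t · J_3(-1)) = e^(-1t)·(I + t·N + (t^2/2)·N^2), where N is the 3×3 nilpotent shift.

After assembling e^{tJ} and conjugating by P, we get:

e^{tA} =
  [-t^2*exp(-t)/2 - 4*t*exp(-t) + exp(-t), t^2*exp(-t)/2 + 3*t*exp(-t), -t*exp(-t)]
  [-t^2*exp(-t)/2 - 4*t*exp(-t), t^2*exp(-t)/2 + 3*t*exp(-t) + exp(-t), -t*exp(-t)]
  [t^2*exp(-t)/2 + 5*t*exp(-t), -t^2*exp(-t)/2 - 4*t*exp(-t), t*exp(-t) + exp(-t)]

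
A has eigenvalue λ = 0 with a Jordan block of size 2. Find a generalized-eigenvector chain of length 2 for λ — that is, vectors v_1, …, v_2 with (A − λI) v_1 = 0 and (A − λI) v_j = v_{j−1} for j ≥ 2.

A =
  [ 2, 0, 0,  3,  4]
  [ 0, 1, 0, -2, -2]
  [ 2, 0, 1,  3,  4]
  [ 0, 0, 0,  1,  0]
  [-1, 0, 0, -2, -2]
A Jordan chain for λ = 0 of length 2:
v_1 = (2, -2, 0, 0, -1)ᵀ
v_2 = (1, -2, -2, 0, 0)ᵀ

Let N = A − (0)·I. We want v_2 with N^2 v_2 = 0 but N^1 v_2 ≠ 0; then v_{j-1} := N · v_j for j = 2, …, 2.

Pick v_2 = (1, -2, -2, 0, 0)ᵀ.
Then v_1 = N · v_2 = (2, -2, 0, 0, -1)ᵀ.

Sanity check: (A − (0)·I) v_1 = (0, 0, 0, 0, 0)ᵀ = 0. ✓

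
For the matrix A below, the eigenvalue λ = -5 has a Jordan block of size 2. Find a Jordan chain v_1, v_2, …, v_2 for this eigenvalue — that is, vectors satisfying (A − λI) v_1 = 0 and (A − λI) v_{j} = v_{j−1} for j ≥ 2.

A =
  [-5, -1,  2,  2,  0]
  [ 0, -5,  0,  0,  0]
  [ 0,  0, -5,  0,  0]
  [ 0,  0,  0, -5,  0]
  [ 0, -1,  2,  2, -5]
A Jordan chain for λ = -5 of length 2:
v_1 = (-1, 0, 0, 0, -1)ᵀ
v_2 = (0, 1, 0, 0, 0)ᵀ

Let N = A − (-5)·I. We want v_2 with N^2 v_2 = 0 but N^1 v_2 ≠ 0; then v_{j-1} := N · v_j for j = 2, …, 2.

Pick v_2 = (0, 1, 0, 0, 0)ᵀ.
Then v_1 = N · v_2 = (-1, 0, 0, 0, -1)ᵀ.

Sanity check: (A − (-5)·I) v_1 = (0, 0, 0, 0, 0)ᵀ = 0. ✓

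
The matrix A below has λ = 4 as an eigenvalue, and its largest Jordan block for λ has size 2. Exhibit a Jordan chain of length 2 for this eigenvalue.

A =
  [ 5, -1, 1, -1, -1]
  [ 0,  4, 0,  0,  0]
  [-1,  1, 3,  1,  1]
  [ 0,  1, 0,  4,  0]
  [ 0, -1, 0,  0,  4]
A Jordan chain for λ = 4 of length 2:
v_1 = (1, 0, -1, 0, 0)ᵀ
v_2 = (1, 0, 0, 0, 0)ᵀ

Let N = A − (4)·I. We want v_2 with N^2 v_2 = 0 but N^1 v_2 ≠ 0; then v_{j-1} := N · v_j for j = 2, …, 2.

Pick v_2 = (1, 0, 0, 0, 0)ᵀ.
Then v_1 = N · v_2 = (1, 0, -1, 0, 0)ᵀ.

Sanity check: (A − (4)·I) v_1 = (0, 0, 0, 0, 0)ᵀ = 0. ✓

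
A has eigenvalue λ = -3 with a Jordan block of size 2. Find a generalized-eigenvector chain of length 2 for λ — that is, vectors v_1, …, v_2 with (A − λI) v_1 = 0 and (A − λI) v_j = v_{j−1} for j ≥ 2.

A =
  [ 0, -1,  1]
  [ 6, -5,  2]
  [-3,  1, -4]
A Jordan chain for λ = -3 of length 2:
v_1 = (3, 6, -3)ᵀ
v_2 = (1, 0, 0)ᵀ

Let N = A − (-3)·I. We want v_2 with N^2 v_2 = 0 but N^1 v_2 ≠ 0; then v_{j-1} := N · v_j for j = 2, …, 2.

Pick v_2 = (1, 0, 0)ᵀ.
Then v_1 = N · v_2 = (3, 6, -3)ᵀ.

Sanity check: (A − (-3)·I) v_1 = (0, 0, 0)ᵀ = 0. ✓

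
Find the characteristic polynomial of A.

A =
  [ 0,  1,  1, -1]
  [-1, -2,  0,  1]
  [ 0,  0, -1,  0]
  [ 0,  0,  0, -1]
x^4 + 4*x^3 + 6*x^2 + 4*x + 1

Expanding det(x·I − A) (e.g. by cofactor expansion or by noting that A is similar to its Jordan form J, which has the same characteristic polynomial as A) gives
  χ_A(x) = x^4 + 4*x^3 + 6*x^2 + 4*x + 1
which factors as (x + 1)^4. The eigenvalues (with algebraic multiplicities) are λ = -1 with multiplicity 4.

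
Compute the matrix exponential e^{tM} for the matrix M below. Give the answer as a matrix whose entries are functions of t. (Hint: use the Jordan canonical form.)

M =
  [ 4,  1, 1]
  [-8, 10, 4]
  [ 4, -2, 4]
e^{tM} =
  [-2*t*exp(6*t) + exp(6*t), t*exp(6*t), t*exp(6*t)]
  [-8*t*exp(6*t), 4*t*exp(6*t) + exp(6*t), 4*t*exp(6*t)]
  [4*t*exp(6*t), -2*t*exp(6*t), -2*t*exp(6*t) + exp(6*t)]

Strategy: write M = P · J · P⁻¹ where J is a Jordan canonical form, so e^{tM} = P · e^{tJ} · P⁻¹, and e^{tJ} can be computed block-by-block.

M has Jordan form
J =
  [6, 1, 0]
  [0, 6, 0]
  [0, 0, 6]
(up to reordering of blocks).

Per-block formulas:
  For a 1×1 block at λ = 6: exp(t · [6]) = [e^(6t)].
  For a 2×2 Jordan block J_2(6): exp(t · J_2(6)) = e^(6t)·(I + t·N), where N is the 2×2 nilpotent shift.

After assembling e^{tJ} and conjugating by P, we get:

e^{tM} =
  [-2*t*exp(6*t) + exp(6*t), t*exp(6*t), t*exp(6*t)]
  [-8*t*exp(6*t), 4*t*exp(6*t) + exp(6*t), 4*t*exp(6*t)]
  [4*t*exp(6*t), -2*t*exp(6*t), -2*t*exp(6*t) + exp(6*t)]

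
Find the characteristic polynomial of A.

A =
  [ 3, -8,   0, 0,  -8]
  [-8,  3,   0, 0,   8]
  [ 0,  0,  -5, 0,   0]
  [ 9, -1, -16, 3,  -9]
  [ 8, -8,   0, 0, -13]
x^5 + 9*x^4 - 6*x^3 - 190*x^2 - 75*x + 1125

Expanding det(x·I − A) (e.g. by cofactor expansion or by noting that A is similar to its Jordan form J, which has the same characteristic polynomial as A) gives
  χ_A(x) = x^5 + 9*x^4 - 6*x^3 - 190*x^2 - 75*x + 1125
which factors as (x - 3)^2*(x + 5)^3. The eigenvalues (with algebraic multiplicities) are λ = -5 with multiplicity 3, λ = 3 with multiplicity 2.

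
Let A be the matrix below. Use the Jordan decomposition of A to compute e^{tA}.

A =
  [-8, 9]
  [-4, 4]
e^{tA} =
  [-6*t*exp(-2*t) + exp(-2*t), 9*t*exp(-2*t)]
  [-4*t*exp(-2*t), 6*t*exp(-2*t) + exp(-2*t)]

Strategy: write A = P · J · P⁻¹ where J is a Jordan canonical form, so e^{tA} = P · e^{tJ} · P⁻¹, and e^{tJ} can be computed block-by-block.

A has Jordan form
J =
  [-2,  1]
  [ 0, -2]
(up to reordering of blocks).

Per-block formulas:
  For a 2×2 Jordan block J_2(-2): exp(t · J_2(-2)) = e^(-2t)·(I + t·N), where N is the 2×2 nilpotent shift.

After assembling e^{tJ} and conjugating by P, we get:

e^{tA} =
  [-6*t*exp(-2*t) + exp(-2*t), 9*t*exp(-2*t)]
  [-4*t*exp(-2*t), 6*t*exp(-2*t) + exp(-2*t)]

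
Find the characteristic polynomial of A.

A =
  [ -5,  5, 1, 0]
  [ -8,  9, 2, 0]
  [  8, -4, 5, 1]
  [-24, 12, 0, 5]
x^4 - 14*x^3 + 60*x^2 - 50*x - 125

Expanding det(x·I − A) (e.g. by cofactor expansion or by noting that A is similar to its Jordan form J, which has the same characteristic polynomial as A) gives
  χ_A(x) = x^4 - 14*x^3 + 60*x^2 - 50*x - 125
which factors as (x - 5)^3*(x + 1). The eigenvalues (with algebraic multiplicities) are λ = -1 with multiplicity 1, λ = 5 with multiplicity 3.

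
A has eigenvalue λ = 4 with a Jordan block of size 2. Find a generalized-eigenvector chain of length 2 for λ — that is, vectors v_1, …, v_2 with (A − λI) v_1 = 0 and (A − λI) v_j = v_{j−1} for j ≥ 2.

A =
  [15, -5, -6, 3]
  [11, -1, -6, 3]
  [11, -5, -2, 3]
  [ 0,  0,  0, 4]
A Jordan chain for λ = 4 of length 2:
v_1 = (11, 11, 11, 0)ᵀ
v_2 = (1, 0, 0, 0)ᵀ

Let N = A − (4)·I. We want v_2 with N^2 v_2 = 0 but N^1 v_2 ≠ 0; then v_{j-1} := N · v_j for j = 2, …, 2.

Pick v_2 = (1, 0, 0, 0)ᵀ.
Then v_1 = N · v_2 = (11, 11, 11, 0)ᵀ.

Sanity check: (A − (4)·I) v_1 = (0, 0, 0, 0)ᵀ = 0. ✓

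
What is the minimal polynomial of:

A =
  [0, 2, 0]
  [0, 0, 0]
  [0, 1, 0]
x^2

The characteristic polynomial is χ_A(x) = x^3, so the eigenvalues are known. The minimal polynomial is
  m_A(x) = Π_λ (x − λ)^{k_λ}
where k_λ is the size of the *largest* Jordan block for λ (equivalently, the smallest k with (A − λI)^k v = 0 for every generalised eigenvector v of λ).

  λ = 0: largest Jordan block has size 2, contributing (x − 0)^2

So m_A(x) = x^2 = x^2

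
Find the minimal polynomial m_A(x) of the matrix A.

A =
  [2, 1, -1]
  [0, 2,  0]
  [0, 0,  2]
x^2 - 4*x + 4

The characteristic polynomial is χ_A(x) = (x - 2)^3, so the eigenvalues are known. The minimal polynomial is
  m_A(x) = Π_λ (x − λ)^{k_λ}
where k_λ is the size of the *largest* Jordan block for λ (equivalently, the smallest k with (A − λI)^k v = 0 for every generalised eigenvector v of λ).

  λ = 2: largest Jordan block has size 2, contributing (x − 2)^2

So m_A(x) = (x - 2)^2 = x^2 - 4*x + 4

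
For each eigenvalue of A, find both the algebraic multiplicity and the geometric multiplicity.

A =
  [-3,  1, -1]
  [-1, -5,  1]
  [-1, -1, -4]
λ = -4: alg = 3, geom = 1

Step 1 — factor the characteristic polynomial to read off the algebraic multiplicities:
  χ_A(x) = (x + 4)^3

Step 2 — compute geometric multiplicities via the rank-nullity identity g(λ) = n − rank(A − λI):
  rank(A − (-4)·I) = 2, so dim ker(A − (-4)·I) = n − 2 = 1

Summary:
  λ = -4: algebraic multiplicity = 3, geometric multiplicity = 1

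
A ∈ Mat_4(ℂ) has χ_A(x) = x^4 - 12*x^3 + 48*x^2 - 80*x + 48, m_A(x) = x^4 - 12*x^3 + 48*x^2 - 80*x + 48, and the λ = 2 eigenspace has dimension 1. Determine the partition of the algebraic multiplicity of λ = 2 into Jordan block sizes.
Block sizes for λ = 2: [3]

Step 1 — from the characteristic polynomial, algebraic multiplicity of λ = 2 is 3. From dim ker(A − (2)·I) = 1, there are exactly 1 Jordan blocks for λ = 2.
Step 2 — from the minimal polynomial, the factor (x − 2)^3 tells us the largest block for λ = 2 has size 3.
Step 3 — with total size 3, 1 blocks, and largest block 3, the block sizes (in nonincreasing order) are [3].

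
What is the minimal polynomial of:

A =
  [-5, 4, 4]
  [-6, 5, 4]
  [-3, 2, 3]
x^2 - 2*x + 1

The characteristic polynomial is χ_A(x) = (x - 1)^3, so the eigenvalues are known. The minimal polynomial is
  m_A(x) = Π_λ (x − λ)^{k_λ}
where k_λ is the size of the *largest* Jordan block for λ (equivalently, the smallest k with (A − λI)^k v = 0 for every generalised eigenvector v of λ).

  λ = 1: largest Jordan block has size 2, contributing (x − 1)^2

So m_A(x) = (x - 1)^2 = x^2 - 2*x + 1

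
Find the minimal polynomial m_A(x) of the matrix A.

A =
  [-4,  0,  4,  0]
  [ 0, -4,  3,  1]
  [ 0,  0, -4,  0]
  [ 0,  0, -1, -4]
x^3 + 12*x^2 + 48*x + 64

The characteristic polynomial is χ_A(x) = (x + 4)^4, so the eigenvalues are known. The minimal polynomial is
  m_A(x) = Π_λ (x − λ)^{k_λ}
where k_λ is the size of the *largest* Jordan block for λ (equivalently, the smallest k with (A − λI)^k v = 0 for every generalised eigenvector v of λ).

  λ = -4: largest Jordan block has size 3, contributing (x + 4)^3

So m_A(x) = (x + 4)^3 = x^3 + 12*x^2 + 48*x + 64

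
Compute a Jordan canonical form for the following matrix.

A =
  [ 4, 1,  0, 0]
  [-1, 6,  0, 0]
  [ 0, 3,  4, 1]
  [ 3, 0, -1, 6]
J_2(5) ⊕ J_2(5)

The characteristic polynomial is
  det(x·I − A) = x^4 - 20*x^3 + 150*x^2 - 500*x + 625 = (x - 5)^4

Eigenvalues and multiplicities (the geometric multiplicity of λ is n − rank(A − λI), which equals the number of Jordan blocks for λ):
  λ = 5: algebraic multiplicity = 4, geometric multiplicity = 2

Determining the block sizes for each eigenvalue:
  λ = 5: with am = 4 and gm = 2, the partition is not yet determined (e.g. several partitions of 4 into 2 parts exist). Let N = A − (5)·I. Computing rank(N^1) = 2, rank(N^2) = 0; the number of blocks of size ≥ j is rank(N^{j−1}) − rank(N^j), giving [2, 2]. So we have 2 block(s) of size 2 → block sizes [2, 2]

Assembling the blocks gives a Jordan form
J =
  [5, 1, 0, 0]
  [0, 5, 0, 0]
  [0, 0, 5, 1]
  [0, 0, 0, 5]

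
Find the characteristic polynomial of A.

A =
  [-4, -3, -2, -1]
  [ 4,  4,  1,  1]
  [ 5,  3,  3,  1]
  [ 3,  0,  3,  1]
x^4 - 4*x^3 + 6*x^2 - 4*x + 1

Expanding det(x·I − A) (e.g. by cofactor expansion or by noting that A is similar to its Jordan form J, which has the same characteristic polynomial as A) gives
  χ_A(x) = x^4 - 4*x^3 + 6*x^2 - 4*x + 1
which factors as (x - 1)^4. The eigenvalues (with algebraic multiplicities) are λ = 1 with multiplicity 4.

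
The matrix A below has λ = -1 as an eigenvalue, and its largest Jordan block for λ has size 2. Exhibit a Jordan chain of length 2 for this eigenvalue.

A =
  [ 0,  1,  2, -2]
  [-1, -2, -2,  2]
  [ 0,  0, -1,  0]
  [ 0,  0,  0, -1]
A Jordan chain for λ = -1 of length 2:
v_1 = (1, -1, 0, 0)ᵀ
v_2 = (1, 0, 0, 0)ᵀ

Let N = A − (-1)·I. We want v_2 with N^2 v_2 = 0 but N^1 v_2 ≠ 0; then v_{j-1} := N · v_j for j = 2, …, 2.

Pick v_2 = (1, 0, 0, 0)ᵀ.
Then v_1 = N · v_2 = (1, -1, 0, 0)ᵀ.

Sanity check: (A − (-1)·I) v_1 = (0, 0, 0, 0)ᵀ = 0. ✓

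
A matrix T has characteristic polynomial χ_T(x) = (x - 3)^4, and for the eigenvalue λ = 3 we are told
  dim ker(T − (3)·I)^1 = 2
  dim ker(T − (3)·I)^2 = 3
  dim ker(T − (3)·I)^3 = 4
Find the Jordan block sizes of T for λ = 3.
Block sizes for λ = 3: [3, 1]

From the dimensions of kernels of powers, the number of Jordan blocks of size at least j is d_j − d_{j−1} where d_j = dim ker(N^j) (with d_0 = 0). Computing the differences gives [2, 1, 1].
The number of blocks of size exactly k is (#blocks of size ≥ k) − (#blocks of size ≥ k + 1), so the partition is: 1 block(s) of size 1, 1 block(s) of size 3.
In nonincreasing order the block sizes are [3, 1].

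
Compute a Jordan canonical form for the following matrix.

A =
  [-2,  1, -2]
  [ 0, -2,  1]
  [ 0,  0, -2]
J_3(-2)

The characteristic polynomial is
  det(x·I − A) = x^3 + 6*x^2 + 12*x + 8 = (x + 2)^3

Eigenvalues and multiplicities (the geometric multiplicity of λ is n − rank(A − λI), which equals the number of Jordan blocks for λ):
  λ = -2: algebraic multiplicity = 3, geometric multiplicity = 1

Determining the block sizes for each eigenvalue:
  λ = -2: one block (gm = 1), so the single block has size am = 3 → block sizes [3]

Assembling the blocks gives a Jordan form
J =
  [-2,  1,  0]
  [ 0, -2,  1]
  [ 0,  0, -2]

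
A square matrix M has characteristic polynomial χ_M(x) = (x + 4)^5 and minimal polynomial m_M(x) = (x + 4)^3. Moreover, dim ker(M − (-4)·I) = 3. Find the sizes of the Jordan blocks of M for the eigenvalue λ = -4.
Block sizes for λ = -4: [3, 1, 1]

Step 1 — from the characteristic polynomial, algebraic multiplicity of λ = -4 is 5. From dim ker(M − (-4)·I) = 3, there are exactly 3 Jordan blocks for λ = -4.
Step 2 — from the minimal polynomial, the factor (x + 4)^3 tells us the largest block for λ = -4 has size 3.
Step 3 — with total size 5, 3 blocks, and largest block 3, the block sizes (in nonincreasing order) are [3, 1, 1].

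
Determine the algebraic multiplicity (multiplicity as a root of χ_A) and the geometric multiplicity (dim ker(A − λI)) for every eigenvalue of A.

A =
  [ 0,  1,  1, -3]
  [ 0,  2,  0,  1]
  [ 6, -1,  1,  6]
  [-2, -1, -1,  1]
λ = -2: alg = 1, geom = 1; λ = 2: alg = 3, geom = 1

Step 1 — factor the characteristic polynomial to read off the algebraic multiplicities:
  χ_A(x) = (x - 2)^3*(x + 2)

Step 2 — compute geometric multiplicities via the rank-nullity identity g(λ) = n − rank(A − λI):
  rank(A − (-2)·I) = 3, so dim ker(A − (-2)·I) = n − 3 = 1
  rank(A − (2)·I) = 3, so dim ker(A − (2)·I) = n − 3 = 1

Summary:
  λ = -2: algebraic multiplicity = 1, geometric multiplicity = 1
  λ = 2: algebraic multiplicity = 3, geometric multiplicity = 1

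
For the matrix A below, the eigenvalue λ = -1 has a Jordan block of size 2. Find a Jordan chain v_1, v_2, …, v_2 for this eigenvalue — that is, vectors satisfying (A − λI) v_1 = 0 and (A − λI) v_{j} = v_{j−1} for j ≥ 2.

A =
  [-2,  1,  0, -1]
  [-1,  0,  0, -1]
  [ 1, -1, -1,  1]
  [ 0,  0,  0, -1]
A Jordan chain for λ = -1 of length 2:
v_1 = (-1, -1, 1, 0)ᵀ
v_2 = (1, 0, 0, 0)ᵀ

Let N = A − (-1)·I. We want v_2 with N^2 v_2 = 0 but N^1 v_2 ≠ 0; then v_{j-1} := N · v_j for j = 2, …, 2.

Pick v_2 = (1, 0, 0, 0)ᵀ.
Then v_1 = N · v_2 = (-1, -1, 1, 0)ᵀ.

Sanity check: (A − (-1)·I) v_1 = (0, 0, 0, 0)ᵀ = 0. ✓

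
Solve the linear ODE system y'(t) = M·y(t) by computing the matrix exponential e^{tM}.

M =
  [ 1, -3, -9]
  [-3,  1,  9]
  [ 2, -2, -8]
e^{tM} =
  [3*t*exp(-2*t) + exp(-2*t), -3*t*exp(-2*t), -9*t*exp(-2*t)]
  [-3*t*exp(-2*t), 3*t*exp(-2*t) + exp(-2*t), 9*t*exp(-2*t)]
  [2*t*exp(-2*t), -2*t*exp(-2*t), -6*t*exp(-2*t) + exp(-2*t)]

Strategy: write M = P · J · P⁻¹ where J is a Jordan canonical form, so e^{tM} = P · e^{tJ} · P⁻¹, and e^{tJ} can be computed block-by-block.

M has Jordan form
J =
  [-2,  1,  0]
  [ 0, -2,  0]
  [ 0,  0, -2]
(up to reordering of blocks).

Per-block formulas:
  For a 2×2 Jordan block J_2(-2): exp(t · J_2(-2)) = e^(-2t)·(I + t·N), where N is the 2×2 nilpotent shift.
  For a 1×1 block at λ = -2: exp(t · [-2]) = [e^(-2t)].

After assembling e^{tJ} and conjugating by P, we get:

e^{tM} =
  [3*t*exp(-2*t) + exp(-2*t), -3*t*exp(-2*t), -9*t*exp(-2*t)]
  [-3*t*exp(-2*t), 3*t*exp(-2*t) + exp(-2*t), 9*t*exp(-2*t)]
  [2*t*exp(-2*t), -2*t*exp(-2*t), -6*t*exp(-2*t) + exp(-2*t)]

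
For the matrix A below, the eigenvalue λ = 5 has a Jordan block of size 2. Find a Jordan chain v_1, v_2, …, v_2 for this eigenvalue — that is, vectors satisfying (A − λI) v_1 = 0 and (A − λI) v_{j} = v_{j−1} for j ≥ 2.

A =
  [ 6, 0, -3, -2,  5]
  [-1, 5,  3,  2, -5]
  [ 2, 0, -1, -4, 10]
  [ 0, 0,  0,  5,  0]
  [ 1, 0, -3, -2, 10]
A Jordan chain for λ = 5 of length 2:
v_1 = (1, -1, 2, 0, 1)ᵀ
v_2 = (1, 0, 0, 0, 0)ᵀ

Let N = A − (5)·I. We want v_2 with N^2 v_2 = 0 but N^1 v_2 ≠ 0; then v_{j-1} := N · v_j for j = 2, …, 2.

Pick v_2 = (1, 0, 0, 0, 0)ᵀ.
Then v_1 = N · v_2 = (1, -1, 2, 0, 1)ᵀ.

Sanity check: (A − (5)·I) v_1 = (0, 0, 0, 0, 0)ᵀ = 0. ✓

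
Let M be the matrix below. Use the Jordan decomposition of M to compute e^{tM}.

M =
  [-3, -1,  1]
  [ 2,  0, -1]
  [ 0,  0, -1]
e^{tM} =
  [-exp(-t) + 2*exp(-2*t), -exp(-t) + exp(-2*t), exp(-t) - exp(-2*t)]
  [2*exp(-t) - 2*exp(-2*t), 2*exp(-t) - exp(-2*t), -exp(-t) + exp(-2*t)]
  [0, 0, exp(-t)]

Strategy: write M = P · J · P⁻¹ where J is a Jordan canonical form, so e^{tM} = P · e^{tJ} · P⁻¹, and e^{tJ} can be computed block-by-block.

M has Jordan form
J =
  [-2,  0,  0]
  [ 0, -1,  0]
  [ 0,  0, -1]
(up to reordering of blocks).

Per-block formulas:
  For a 1×1 block at λ = -1: exp(t · [-1]) = [e^(-1t)].
  For a 1×1 block at λ = -2: exp(t · [-2]) = [e^(-2t)].

After assembling e^{tJ} and conjugating by P, we get:

e^{tM} =
  [-exp(-t) + 2*exp(-2*t), -exp(-t) + exp(-2*t), exp(-t) - exp(-2*t)]
  [2*exp(-t) - 2*exp(-2*t), 2*exp(-t) - exp(-2*t), -exp(-t) + exp(-2*t)]
  [0, 0, exp(-t)]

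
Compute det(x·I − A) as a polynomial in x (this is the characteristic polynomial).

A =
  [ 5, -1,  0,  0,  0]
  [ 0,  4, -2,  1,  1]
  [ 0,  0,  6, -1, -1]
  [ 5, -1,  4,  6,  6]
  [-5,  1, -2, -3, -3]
x^5 - 18*x^4 + 121*x^3 - 360*x^2 + 400*x

Expanding det(x·I − A) (e.g. by cofactor expansion or by noting that A is similar to its Jordan form J, which has the same characteristic polynomial as A) gives
  χ_A(x) = x^5 - 18*x^4 + 121*x^3 - 360*x^2 + 400*x
which factors as x*(x - 5)^2*(x - 4)^2. The eigenvalues (with algebraic multiplicities) are λ = 0 with multiplicity 1, λ = 4 with multiplicity 2, λ = 5 with multiplicity 2.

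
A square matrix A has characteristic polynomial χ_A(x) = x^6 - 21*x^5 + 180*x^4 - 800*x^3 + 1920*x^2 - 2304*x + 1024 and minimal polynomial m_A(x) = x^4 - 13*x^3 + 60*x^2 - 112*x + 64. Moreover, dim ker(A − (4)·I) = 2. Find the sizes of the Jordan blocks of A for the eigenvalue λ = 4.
Block sizes for λ = 4: [3, 2]

Step 1 — from the characteristic polynomial, algebraic multiplicity of λ = 4 is 5. From dim ker(A − (4)·I) = 2, there are exactly 2 Jordan blocks for λ = 4.
Step 2 — from the minimal polynomial, the factor (x − 4)^3 tells us the largest block for λ = 4 has size 3.
Step 3 — with total size 5, 2 blocks, and largest block 3, the block sizes (in nonincreasing order) are [3, 2].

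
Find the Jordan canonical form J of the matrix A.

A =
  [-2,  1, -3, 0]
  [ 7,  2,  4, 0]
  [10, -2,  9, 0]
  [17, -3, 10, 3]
J_3(3) ⊕ J_1(3)

The characteristic polynomial is
  det(x·I − A) = x^4 - 12*x^3 + 54*x^2 - 108*x + 81 = (x - 3)^4

Eigenvalues and multiplicities (the geometric multiplicity of λ is n − rank(A − λI), which equals the number of Jordan blocks for λ):
  λ = 3: algebraic multiplicity = 4, geometric multiplicity = 2

Determining the block sizes for each eigenvalue:
  λ = 3: with am = 4 and gm = 2, the partition is not yet determined (e.g. several partitions of 4 into 2 parts exist). Let N = A − (3)·I. Computing rank(N^1) = 2, rank(N^2) = 1, rank(N^3) = 0; the number of blocks of size ≥ j is rank(N^{j−1}) − rank(N^j), giving [2, 1, 1]. So we have 1 block(s) of size 3, 1 block(s) of size 1 → block sizes [3, 1]

Assembling the blocks gives a Jordan form
J =
  [3, 1, 0, 0]
  [0, 3, 1, 0]
  [0, 0, 3, 0]
  [0, 0, 0, 3]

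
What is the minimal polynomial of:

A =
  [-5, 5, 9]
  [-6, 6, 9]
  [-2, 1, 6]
x^3 - 7*x^2 + 15*x - 9

The characteristic polynomial is χ_A(x) = (x - 3)^2*(x - 1), so the eigenvalues are known. The minimal polynomial is
  m_A(x) = Π_λ (x − λ)^{k_λ}
where k_λ is the size of the *largest* Jordan block for λ (equivalently, the smallest k with (A − λI)^k v = 0 for every generalised eigenvector v of λ).

  λ = 1: largest Jordan block has size 1, contributing (x − 1)
  λ = 3: largest Jordan block has size 2, contributing (x − 3)^2

So m_A(x) = (x - 3)^2*(x - 1) = x^3 - 7*x^2 + 15*x - 9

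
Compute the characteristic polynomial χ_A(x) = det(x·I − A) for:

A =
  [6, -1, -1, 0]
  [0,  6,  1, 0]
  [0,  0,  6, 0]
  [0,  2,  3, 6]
x^4 - 24*x^3 + 216*x^2 - 864*x + 1296

Expanding det(x·I − A) (e.g. by cofactor expansion or by noting that A is similar to its Jordan form J, which has the same characteristic polynomial as A) gives
  χ_A(x) = x^4 - 24*x^3 + 216*x^2 - 864*x + 1296
which factors as (x - 6)^4. The eigenvalues (with algebraic multiplicities) are λ = 6 with multiplicity 4.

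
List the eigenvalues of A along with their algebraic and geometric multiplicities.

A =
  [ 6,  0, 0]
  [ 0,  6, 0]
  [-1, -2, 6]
λ = 6: alg = 3, geom = 2

Step 1 — factor the characteristic polynomial to read off the algebraic multiplicities:
  χ_A(x) = (x - 6)^3

Step 2 — compute geometric multiplicities via the rank-nullity identity g(λ) = n − rank(A − λI):
  rank(A − (6)·I) = 1, so dim ker(A − (6)·I) = n − 1 = 2

Summary:
  λ = 6: algebraic multiplicity = 3, geometric multiplicity = 2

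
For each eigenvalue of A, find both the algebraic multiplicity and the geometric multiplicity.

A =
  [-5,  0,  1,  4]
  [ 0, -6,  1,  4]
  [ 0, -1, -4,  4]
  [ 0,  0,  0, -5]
λ = -5: alg = 4, geom = 2

Step 1 — factor the characteristic polynomial to read off the algebraic multiplicities:
  χ_A(x) = (x + 5)^4

Step 2 — compute geometric multiplicities via the rank-nullity identity g(λ) = n − rank(A − λI):
  rank(A − (-5)·I) = 2, so dim ker(A − (-5)·I) = n − 2 = 2

Summary:
  λ = -5: algebraic multiplicity = 4, geometric multiplicity = 2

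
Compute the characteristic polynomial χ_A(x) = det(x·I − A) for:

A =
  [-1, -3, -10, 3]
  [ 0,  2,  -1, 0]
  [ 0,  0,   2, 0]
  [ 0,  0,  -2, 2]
x^4 - 5*x^3 + 6*x^2 + 4*x - 8

Expanding det(x·I − A) (e.g. by cofactor expansion or by noting that A is similar to its Jordan form J, which has the same characteristic polynomial as A) gives
  χ_A(x) = x^4 - 5*x^3 + 6*x^2 + 4*x - 8
which factors as (x - 2)^3*(x + 1). The eigenvalues (with algebraic multiplicities) are λ = -1 with multiplicity 1, λ = 2 with multiplicity 3.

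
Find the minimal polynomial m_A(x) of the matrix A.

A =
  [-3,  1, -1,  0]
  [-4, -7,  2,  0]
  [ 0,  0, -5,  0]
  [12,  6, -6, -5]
x^2 + 10*x + 25

The characteristic polynomial is χ_A(x) = (x + 5)^4, so the eigenvalues are known. The minimal polynomial is
  m_A(x) = Π_λ (x − λ)^{k_λ}
where k_λ is the size of the *largest* Jordan block for λ (equivalently, the smallest k with (A − λI)^k v = 0 for every generalised eigenvector v of λ).

  λ = -5: largest Jordan block has size 2, contributing (x + 5)^2

So m_A(x) = (x + 5)^2 = x^2 + 10*x + 25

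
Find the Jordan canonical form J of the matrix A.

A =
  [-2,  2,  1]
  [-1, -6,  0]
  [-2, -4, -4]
J_3(-4)

The characteristic polynomial is
  det(x·I − A) = x^3 + 12*x^2 + 48*x + 64 = (x + 4)^3

Eigenvalues and multiplicities (the geometric multiplicity of λ is n − rank(A − λI), which equals the number of Jordan blocks for λ):
  λ = -4: algebraic multiplicity = 3, geometric multiplicity = 1

Determining the block sizes for each eigenvalue:
  λ = -4: one block (gm = 1), so the single block has size am = 3 → block sizes [3]

Assembling the blocks gives a Jordan form
J =
  [-4,  1,  0]
  [ 0, -4,  1]
  [ 0,  0, -4]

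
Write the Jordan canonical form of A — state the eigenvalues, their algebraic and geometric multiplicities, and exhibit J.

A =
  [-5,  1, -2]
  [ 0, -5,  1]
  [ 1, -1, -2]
J_3(-4)

The characteristic polynomial is
  det(x·I − A) = x^3 + 12*x^2 + 48*x + 64 = (x + 4)^3

Eigenvalues and multiplicities (the geometric multiplicity of λ is n − rank(A − λI), which equals the number of Jordan blocks for λ):
  λ = -4: algebraic multiplicity = 3, geometric multiplicity = 1

Determining the block sizes for each eigenvalue:
  λ = -4: one block (gm = 1), so the single block has size am = 3 → block sizes [3]

Assembling the blocks gives a Jordan form
J =
  [-4,  1,  0]
  [ 0, -4,  1]
  [ 0,  0, -4]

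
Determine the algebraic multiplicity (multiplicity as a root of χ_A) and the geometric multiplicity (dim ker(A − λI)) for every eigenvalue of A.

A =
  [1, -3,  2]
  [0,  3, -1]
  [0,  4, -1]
λ = 1: alg = 3, geom = 1

Step 1 — factor the characteristic polynomial to read off the algebraic multiplicities:
  χ_A(x) = (x - 1)^3

Step 2 — compute geometric multiplicities via the rank-nullity identity g(λ) = n − rank(A − λI):
  rank(A − (1)·I) = 2, so dim ker(A − (1)·I) = n − 2 = 1

Summary:
  λ = 1: algebraic multiplicity = 3, geometric multiplicity = 1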